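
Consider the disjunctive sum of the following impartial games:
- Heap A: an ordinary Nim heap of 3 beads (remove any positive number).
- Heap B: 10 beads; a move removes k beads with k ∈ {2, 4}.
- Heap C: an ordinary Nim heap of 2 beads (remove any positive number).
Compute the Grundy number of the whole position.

3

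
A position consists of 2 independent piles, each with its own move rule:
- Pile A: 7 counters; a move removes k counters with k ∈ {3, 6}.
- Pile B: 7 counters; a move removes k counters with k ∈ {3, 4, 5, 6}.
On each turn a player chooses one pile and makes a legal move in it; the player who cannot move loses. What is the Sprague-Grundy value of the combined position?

For pile A, compute g(0), g(1), … with moves {3, 6}:
k:     0  1  2  3  4  5  6  7
g(k):  0  0  0  1  1  1  2  2
So g(7) = 2.
Build the Grundy sequence for pile B with g(k) = mex{g(k−s) : s ∈ {3, 4, 5, 6}, s ≤ k}:
k:     0  1  2  3  4  5  6  7
g(k):  0  0  0  1  1  1  2  2
So g(7) = 2.
The value of a disjunctive sum is the nim-sum of the parts.
Combined value = 2 ⊕ 2 = 0.

0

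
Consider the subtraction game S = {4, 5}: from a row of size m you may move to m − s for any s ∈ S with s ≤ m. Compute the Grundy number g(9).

Compute g(0), g(1), … for moves {4, 5}:
g(0) = mex{} = 0
g(1) = mex{} = 0
g(2) = mex{} = 0
g(3) = mex{} = 0
g(4) = mex{0} = 1
g(5) = mex{0} = 1
g(6) = mex{0} = 1
g(7) = mex{0} = 1
g(8) = mex{0,1} = 2
g(9) = mex{1} = 0
So g(9) = 0.

0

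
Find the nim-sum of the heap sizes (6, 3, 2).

7

Compute the nim-sum pairwise:
6 ^ 3 = 5
5 ^ 2 = 7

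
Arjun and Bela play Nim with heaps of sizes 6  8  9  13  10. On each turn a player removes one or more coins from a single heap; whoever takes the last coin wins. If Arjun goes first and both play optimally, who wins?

Nim-sum: 6 ⊕ 8 ⊕ 9 ⊕ 13 ⊕ 10 = 0.
The nim-sum is 0, so this is a P-position: the player to move is in a losing position under optimal play; Arjun is about to move from it and so loses — Bela wins.

Bela wins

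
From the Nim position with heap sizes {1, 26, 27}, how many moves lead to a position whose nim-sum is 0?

0

Nim-sum: 1 XOR 26 XOR 27 = 0.
The nim-sum is already 0, so every move leaves a nonzero nim-sum — there are no winning moves.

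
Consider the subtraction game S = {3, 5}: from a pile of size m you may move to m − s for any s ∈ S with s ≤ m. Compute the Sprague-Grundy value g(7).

2

Grundy values for subtraction set {3, 5}:
g(0) = mex{} = 0
g(1) = mex{} = 0
g(2) = mex{} = 0
g(3) = mex{0} = 1
g(4) = mex{0} = 1
g(5) = mex{0} = 1
g(6) = mex{0,1} = 2
g(7) = mex{0,1} = 2
So g(7) = 2.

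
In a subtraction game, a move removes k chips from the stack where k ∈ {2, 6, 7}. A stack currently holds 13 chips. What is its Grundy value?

Compute g(0), g(1), … for moves {2, 6, 7}:
g(0) = mex{} = 0
g(1) = mex{} = 0
g(2) = mex{0} = 1
g(3) = mex{0} = 1
g(4) = mex{1} = 0
g(5) = mex{1} = 0
g(6) = mex{0} = 1
g(7) = mex{0} = 1
g(8) = mex{0,1} = 2
g(9) = mex{1} = 0
g(10) = mex{0,1,2} = 3
g(11) = mex{0} = 1
g(12) = mex{0,1,3} = 2
g(13) = mex{1} = 0
So g(13) = 0.

0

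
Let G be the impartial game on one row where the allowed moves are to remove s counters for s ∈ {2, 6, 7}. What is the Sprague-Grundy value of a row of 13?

0

Compute g(0), g(1), … for moves {2, 6, 7}:
g(0) = mex{} = 0
g(1) = mex{} = 0
g(2) = mex{0} = 1
g(3) = mex{0} = 1
g(4) = mex{1} = 0
g(5) = mex{1} = 0
g(6) = mex{0} = 1
g(7) = mex{0} = 1
g(8) = mex{0,1} = 2
g(9) = mex{1} = 0
g(10) = mex{0,1,2} = 3
g(11) = mex{0} = 1
g(12) = mex{0,1,3} = 2
g(13) = mex{1} = 0
So g(13) = 0.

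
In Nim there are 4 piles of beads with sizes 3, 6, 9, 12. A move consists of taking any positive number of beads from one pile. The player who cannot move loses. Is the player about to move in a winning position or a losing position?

Losing position

Compute the nim-sum pairwise:
3 XOR 6 = 5
5 XOR 9 = 12
12 XOR 12 = 0
The nim-sum is 0, so this is a P-position: the player to move is in a losing position under optimal play.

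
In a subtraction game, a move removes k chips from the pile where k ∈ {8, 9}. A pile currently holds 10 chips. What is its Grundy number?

Grundy values for subtraction set {8, 9}:
k:     0  1  2  3  4  5  6  7  8  9 10
g(k):  0  0  0  0  0  0  0  0  1  1  1
So g(10) = 1.

1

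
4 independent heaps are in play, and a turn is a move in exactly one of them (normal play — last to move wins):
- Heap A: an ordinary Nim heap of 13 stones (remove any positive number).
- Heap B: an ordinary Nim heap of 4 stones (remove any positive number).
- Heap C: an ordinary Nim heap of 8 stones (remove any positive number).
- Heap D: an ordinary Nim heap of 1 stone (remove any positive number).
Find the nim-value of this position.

0

Heap A is a plain Nim heap of size 13, so its Grundy value is 13.
Heap B is a plain Nim heap of size 4, so its Grundy value is 4.
Heap C is a plain Nim heap of size 8, so its Grundy value is 8.
Heap D is a plain Nim heap of size 1, so its Grundy value is 1.
By the Sprague-Grundy theorem, the Grundy value of a sum of independent games is the XOR of the component values.
Combined value = 13 ⊕ 4 ⊕ 8 ⊕ 1 = 0.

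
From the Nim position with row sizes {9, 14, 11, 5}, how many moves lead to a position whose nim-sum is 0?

Compute the nim-sum pairwise:
9 ^ 14 = 7
7 ^ 11 = 12
12 ^ 5 = 9
The overall nim-sum is X = 9. A row of size p has a winning move iff p XOR X < p (reduce it to p XOR X).
  9: 9 XOR 9 = 0 < 9 — winning move (to 0).
  14: 14 XOR 9 = 7 < 14 — winning move (to 7).
  11: 11 XOR 9 = 2 < 11 — winning move (to 2).
  5: 5 XOR 9 = 12 ≥ 5 — no move.
That gives 3 winning moves.

3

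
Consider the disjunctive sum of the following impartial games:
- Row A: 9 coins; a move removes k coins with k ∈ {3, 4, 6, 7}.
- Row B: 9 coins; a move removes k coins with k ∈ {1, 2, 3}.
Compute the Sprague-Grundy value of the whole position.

2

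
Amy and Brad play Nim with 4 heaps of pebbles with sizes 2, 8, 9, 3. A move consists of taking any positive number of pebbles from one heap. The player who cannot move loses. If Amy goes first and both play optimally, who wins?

Nim-sum: 2 ⊕ 8 ⊕ 9 ⊕ 3 = 0.
The nim-sum is 0, so this is a P-position: the player to move is in a losing position under optimal play; Amy is about to move from it and so loses — Brad wins.

Brad wins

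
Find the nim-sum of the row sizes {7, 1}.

6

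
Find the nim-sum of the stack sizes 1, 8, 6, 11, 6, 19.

Compute the nim-sum pairwise:
1 ⊕ 8 = 9
9 ⊕ 6 = 15
15 ⊕ 11 = 4
4 ⊕ 6 = 2
2 ⊕ 19 = 17

17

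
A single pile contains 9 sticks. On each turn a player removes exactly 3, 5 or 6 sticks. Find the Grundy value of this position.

0

Compute g(0), g(1), … for moves {3, 5, 6}:
g(0) = mex{} = 0
g(1) = mex{} = 0
g(2) = mex{} = 0
g(3) = mex{0} = 1
g(4) = mex{0} = 1
g(5) = mex{0} = 1
g(6) = mex{0,1} = 2
g(7) = mex{0,1} = 2
g(8) = mex{0,1} = 2
g(9) = mex{1,2} = 0
So g(9) = 0.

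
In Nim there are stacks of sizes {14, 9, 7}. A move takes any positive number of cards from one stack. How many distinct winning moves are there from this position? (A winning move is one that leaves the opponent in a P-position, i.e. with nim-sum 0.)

Nim-sum: 14 ^ 9 ^ 7 = 0.
The nim-sum is already 0, so every move leaves a nonzero nim-sum — there are no winning moves.

0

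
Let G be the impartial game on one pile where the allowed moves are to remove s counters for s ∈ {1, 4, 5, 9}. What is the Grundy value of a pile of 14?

2

Build the Grundy sequence with g(k) = mex{g(k−s) : s ∈ {1, 4, 5, 9}, s ≤ k}:
g(0) = mex{} = 0
g(1) = mex{0} = 1
g(2) = mex{1} = 0
g(3) = mex{0} = 1
g(4) = mex{0,1} = 2
g(5) = mex{0,1,2} = 3
g(6) = mex{0,1,3} = 2
g(7) = mex{0,1,2} = 3
g(8) = mex{1,2,3} = 0
g(9) = mex{0,2,3} = 1
g(10) = mex{1,2,3} = 0
g(11) = mex{0,2,3} = 1
g(12) = mex{0,1,3} = 2
g(13) = mex{0,1,2} = 3
g(14) = mex{0,1,3} = 2
So g(14) = 2.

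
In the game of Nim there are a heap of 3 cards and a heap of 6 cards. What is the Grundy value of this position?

5

Compute the nim-sum pairwise:
3 ^ 6 = 5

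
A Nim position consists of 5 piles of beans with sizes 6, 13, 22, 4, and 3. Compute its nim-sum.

26

Nim-sum: 6 ⊕ 13 ⊕ 22 ⊕ 4 ⊕ 3 = 26.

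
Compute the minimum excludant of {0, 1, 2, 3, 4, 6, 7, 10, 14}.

5

The values 0, 1, 2, 3, 4 are all present; 5 is the first non-negative integer missing from the set.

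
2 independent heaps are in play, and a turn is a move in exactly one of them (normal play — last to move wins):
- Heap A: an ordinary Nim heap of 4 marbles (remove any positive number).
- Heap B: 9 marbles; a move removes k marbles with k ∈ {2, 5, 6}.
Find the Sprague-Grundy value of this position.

6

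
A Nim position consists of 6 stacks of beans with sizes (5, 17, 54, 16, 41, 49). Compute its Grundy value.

Compute the nim-sum pairwise:
5 ⊕ 17 = 20
20 ⊕ 54 = 34
34 ⊕ 16 = 50
50 ⊕ 41 = 27
27 ⊕ 49 = 42

42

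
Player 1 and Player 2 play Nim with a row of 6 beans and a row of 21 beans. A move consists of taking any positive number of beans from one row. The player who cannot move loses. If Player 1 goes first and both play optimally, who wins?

Player 1 wins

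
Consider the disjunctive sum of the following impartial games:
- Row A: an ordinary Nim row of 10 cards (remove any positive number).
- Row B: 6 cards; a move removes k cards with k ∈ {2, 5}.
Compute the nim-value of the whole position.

11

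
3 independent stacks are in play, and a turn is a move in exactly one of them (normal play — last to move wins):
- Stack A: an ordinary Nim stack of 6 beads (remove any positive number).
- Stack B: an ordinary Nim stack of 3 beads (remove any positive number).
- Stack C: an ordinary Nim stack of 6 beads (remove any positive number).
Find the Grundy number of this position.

3

Stack A is a plain Nim stack of size 6, so its Grundy value is 6.
Stack B is a plain Nim stack of size 3, so its Grundy value is 3.
Stack C is a plain Nim stack of size 6, so its Grundy value is 6.
By the Sprague-Grundy theorem, the Grundy value of a sum of independent games is the XOR of the component values.
Combined value = 6 XOR 3 XOR 6 = 3.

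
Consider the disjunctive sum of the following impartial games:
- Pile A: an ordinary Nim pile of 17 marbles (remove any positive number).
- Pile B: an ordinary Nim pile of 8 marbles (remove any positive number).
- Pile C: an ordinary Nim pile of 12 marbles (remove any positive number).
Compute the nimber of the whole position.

21

Pile A is a plain Nim pile of size 17, so its Grundy value is 17.
Pile B is a plain Nim pile of size 8, so its Grundy value is 8.
Pile C is a plain Nim pile of size 12, so its Grundy value is 12.
By the Sprague-Grundy theorem, the Grundy value of a sum of independent games is the XOR of the component values.
Combined value = 17 ⊕ 8 ⊕ 12 = 21.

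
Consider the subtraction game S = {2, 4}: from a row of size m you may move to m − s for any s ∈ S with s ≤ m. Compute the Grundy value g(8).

Compute g(0), g(1), … for moves {2, 4}:
g(0) = mex{} = 0
g(1) = mex{} = 0
g(2) = mex{0} = 1
g(3) = mex{0} = 1
g(4) = mex{0,1} = 2
g(5) = mex{0,1} = 2
g(6) = mex{1,2} = 0
g(7) = mex{1,2} = 0
g(8) = mex{0,2} = 1
So g(8) = 1.

1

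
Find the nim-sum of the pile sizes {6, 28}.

26

Nim-sum: 6 ⊕ 28 = 26.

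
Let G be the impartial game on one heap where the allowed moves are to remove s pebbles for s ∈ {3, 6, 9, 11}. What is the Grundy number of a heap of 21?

2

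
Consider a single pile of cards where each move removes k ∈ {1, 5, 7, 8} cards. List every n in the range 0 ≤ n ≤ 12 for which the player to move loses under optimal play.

Build the Grundy sequence with g(k) = mex{g(k−s) : s ∈ {1, 5, 7, 8}, s ≤ k}:
k:     0  1  2  3  4  5  6  7  8  9 10 11 12
g(k):  0  1  0  1  0  1  0  1  2  3  2  3  2
The P-positions (g = 0) in 0..12 are 0, 2, 4, 6.

0, 2, 4, 6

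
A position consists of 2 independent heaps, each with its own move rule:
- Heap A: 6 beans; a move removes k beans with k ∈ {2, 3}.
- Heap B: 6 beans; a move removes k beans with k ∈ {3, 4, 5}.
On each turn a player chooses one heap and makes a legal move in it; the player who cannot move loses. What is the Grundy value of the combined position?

Grundy values for heap A (subtraction set {2, 3}):
g(0) = mex{} = 0
g(1) = mex{} = 0
g(2) = mex{0} = 1
g(3) = mex{0} = 1
g(4) = mex{0,1} = 2
g(5) = mex{1} = 0
g(6) = mex{1,2} = 0
So g(6) = 0.
For heap B, compute g(0), g(1), … with moves {3, 4, 5}:
g(0) = mex{} = 0
g(1) = mex{} = 0
g(2) = mex{} = 0
g(3) = mex{0} = 1
g(4) = mex{0} = 1
g(5) = mex{0} = 1
g(6) = mex{0,1} = 2
So g(6) = 2.
The value of a disjunctive sum is the nim-sum of the parts.
Combined value = 0 XOR 2 = 2.

2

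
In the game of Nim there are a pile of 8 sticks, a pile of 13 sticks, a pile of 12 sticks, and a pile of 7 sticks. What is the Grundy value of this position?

14

Compute the nim-sum pairwise:
8 ^ 13 = 5
5 ^ 12 = 9
9 ^ 7 = 14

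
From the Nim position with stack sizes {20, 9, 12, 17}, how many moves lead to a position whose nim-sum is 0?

Bitwise XOR of the heap sizes:
  10100  (20)
  01001  (9)
  01100  (12)
  10001  (17)
  -----
  00000  (0)
The nim-sum is already 0, so every move leaves a nonzero nim-sum — there are no winning moves.

0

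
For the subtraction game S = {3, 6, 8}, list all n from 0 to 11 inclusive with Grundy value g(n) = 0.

Grundy values for subtraction set {3, 6, 8}:
g(0) = mex{} = 0
g(1) = mex{} = 0
g(2) = mex{} = 0
g(3) = mex{0} = 1
g(4) = mex{0} = 1
g(5) = mex{0} = 1
g(6) = mex{0,1} = 2
g(7) = mex{0,1} = 2
g(8) = mex{0,1} = 2
g(9) = mex{0,1,2} = 3
g(10) = mex{0,1,2} = 3
g(11) = mex{1,2} = 0
The P-positions (g = 0) in 0..11 are 0, 1, 2, 11.

0, 1, 2, 11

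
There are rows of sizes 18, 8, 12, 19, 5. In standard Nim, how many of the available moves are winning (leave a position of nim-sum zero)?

Compute the nim-sum pairwise:
18 XOR 8 = 26
26 XOR 12 = 22
22 XOR 19 = 5
5 XOR 5 = 0
The nim-sum is already 0, so every move leaves a nonzero nim-sum — there are no winning moves.

0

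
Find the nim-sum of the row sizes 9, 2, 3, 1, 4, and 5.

Bitwise XOR of the heap sizes:
  1001  (9)
  0010  (2)
  0011  (3)
  0001  (1)
  0100  (4)
  0101  (5)
  ----
  1000  (8)

8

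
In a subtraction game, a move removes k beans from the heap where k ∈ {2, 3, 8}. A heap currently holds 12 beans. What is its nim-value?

1

Build the Grundy sequence with g(k) = mex{g(k−s) : s ∈ {2, 3, 8}, s ≤ k}:
k:     0  1  2  3  4  5  6  7  8  9 10 11 12
g(k):  0  0  1  1  2  0  0  1  1  2  0  0  1
So g(12) = 1.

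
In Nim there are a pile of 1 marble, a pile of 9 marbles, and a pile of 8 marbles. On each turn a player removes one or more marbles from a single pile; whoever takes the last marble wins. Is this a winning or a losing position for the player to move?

Losing position

Nim-sum: 1 ^ 9 ^ 8 = 0.
The nim-sum is 0, so this is a P-position: the player to move is in a losing position under optimal play.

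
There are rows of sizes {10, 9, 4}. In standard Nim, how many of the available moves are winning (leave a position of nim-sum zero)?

Nim-sum: 10 ⊕ 9 ⊕ 4 = 7.
The overall nim-sum is X = 7. A row of size p has a winning move iff p XOR X < p (reduce it to p XOR X).
  10: 10 XOR 7 = 13 ≥ 10 — no move.
  9: 9 XOR 7 = 14 ≥ 9 — no move.
  4: 4 XOR 7 = 3 < 4 — winning move (to 3).
That gives 1 winning move.

1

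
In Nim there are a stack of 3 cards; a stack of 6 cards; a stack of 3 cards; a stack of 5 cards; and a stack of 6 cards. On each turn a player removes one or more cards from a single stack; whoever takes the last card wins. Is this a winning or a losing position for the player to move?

Winning position

In binary:
  011  (3)
  110  (6)
  011  (3)
  101  (5)
  110  (6)
  ---
  101  (5)
The nim-sum is 5 ≠ 0, so this is an N-position: the player to move can win.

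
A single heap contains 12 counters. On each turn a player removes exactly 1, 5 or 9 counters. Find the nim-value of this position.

0

Compute g(0), g(1), … for moves {1, 5, 9}:
k:     0  1  2  3  4  5  6  7  8  9 10 11 12
g(k):  0  1  0  1  0  1  0  1  0  1  0  1  0
So g(12) = 0.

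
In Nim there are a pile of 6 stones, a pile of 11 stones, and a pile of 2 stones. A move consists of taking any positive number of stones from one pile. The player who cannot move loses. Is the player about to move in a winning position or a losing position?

Nim-sum: 6 ⊕ 11 ⊕ 2 = 15.
The nim-sum is 15 ≠ 0, so this is an N-position: the player to move can win.

Winning position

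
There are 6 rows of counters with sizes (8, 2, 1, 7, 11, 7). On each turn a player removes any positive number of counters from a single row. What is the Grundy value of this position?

In binary:
  1000  (8)
  0010  (2)
  0001  (1)
  0111  (7)
  1011  (11)
  0111  (7)
  ----
  0000  (0)

0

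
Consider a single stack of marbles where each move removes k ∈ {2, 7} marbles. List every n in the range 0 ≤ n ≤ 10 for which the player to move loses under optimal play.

0, 1, 4, 5, 9, 10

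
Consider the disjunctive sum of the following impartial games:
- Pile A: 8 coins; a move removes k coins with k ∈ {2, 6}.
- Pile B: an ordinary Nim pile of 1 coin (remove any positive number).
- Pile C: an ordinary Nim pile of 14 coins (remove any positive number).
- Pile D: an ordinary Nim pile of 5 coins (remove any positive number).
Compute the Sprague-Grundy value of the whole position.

10

Grundy values for pile A (subtraction set {2, 6}):
k:     0  1  2  3  4  5  6  7  8
g(k):  0  0  1  1  0  0  1  1  0
So g(8) = 0.
Pile B is a plain Nim pile of size 1, so its Grundy value is 1.
Pile C is a plain Nim pile of size 14, so its Grundy value is 14.
Pile D is a plain Nim pile of size 5, so its Grundy value is 5.
The value of a disjunctive sum is the nim-sum of the parts.
Combined value = 0 ⊕ 1 ⊕ 14 ⊕ 5 = 10.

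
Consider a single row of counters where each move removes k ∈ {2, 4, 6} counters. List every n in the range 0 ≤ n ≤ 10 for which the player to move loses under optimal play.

0, 1, 8, 9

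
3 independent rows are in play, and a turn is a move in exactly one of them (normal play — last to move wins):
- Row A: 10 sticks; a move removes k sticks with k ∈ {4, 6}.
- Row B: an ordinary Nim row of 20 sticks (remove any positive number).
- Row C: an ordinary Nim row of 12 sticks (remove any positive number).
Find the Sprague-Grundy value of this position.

24

For row A, compute g(0), g(1), … with moves {4, 6}:
g(0) = mex{} = 0
g(1) = mex{} = 0
g(2) = mex{} = 0
g(3) = mex{} = 0
g(4) = mex{0} = 1
g(5) = mex{0} = 1
g(6) = mex{0} = 1
g(7) = mex{0} = 1
g(8) = mex{0,1} = 2
g(9) = mex{0,1} = 2
g(10) = mex{1} = 0
So g(10) = 0.
Row B is a plain Nim row of size 20, so its Grundy value is 20.
Row C is a plain Nim row of size 12, so its Grundy value is 12.
By the Sprague-Grundy theorem, the Grundy value of a sum of independent games is the XOR of the component values.
Combined value = 0 ⊕ 20 ⊕ 12 = 24.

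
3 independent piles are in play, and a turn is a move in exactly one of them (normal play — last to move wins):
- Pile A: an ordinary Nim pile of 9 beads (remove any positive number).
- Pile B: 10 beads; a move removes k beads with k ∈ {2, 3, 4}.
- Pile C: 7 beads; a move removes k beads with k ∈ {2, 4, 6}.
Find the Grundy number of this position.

8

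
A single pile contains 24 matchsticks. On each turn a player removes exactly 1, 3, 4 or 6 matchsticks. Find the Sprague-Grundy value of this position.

1

Build the Grundy sequence with g(k) = mex{g(k−s) : s ∈ {1, 3, 4, 6}, s ≤ k}:
k:     0  1  2  3  4  5  6  7  8  9 10 11 12 13 14 15 16 17 18 19 20 21 22 23 24
g(k):  0  1  0  1  2  3  2  0  1  0  1  2  3  2  0  1  0  1  2  3  2  0  1  0  1
So g(24) = 1.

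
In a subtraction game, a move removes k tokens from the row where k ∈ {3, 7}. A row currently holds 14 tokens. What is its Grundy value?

1

Build the Grundy sequence with g(k) = mex{g(k−s) : s ∈ {3, 7}, s ≤ k}:
k:     0  1  2  3  4  5  6  7  8  9 10 11 12 13 14
g(k):  0  0  0  1  1  1  0  2  2  1  0  0  0  1  1
So g(14) = 1.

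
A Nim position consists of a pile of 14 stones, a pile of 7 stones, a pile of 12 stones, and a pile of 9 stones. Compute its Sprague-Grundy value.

Bitwise XOR of the heap sizes:
  1110  (14)
  0111  (7)
  1100  (12)
  1001  (9)
  ----
  1100  (12)

12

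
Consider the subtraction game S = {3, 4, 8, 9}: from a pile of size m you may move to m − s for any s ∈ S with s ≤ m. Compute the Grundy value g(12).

Build the Grundy sequence with g(k) = mex{g(k−s) : s ∈ {3, 4, 8, 9}, s ≤ k}:
k:     0  1  2  3  4  5  6  7  8  9 10 11 12
g(k):  0  0  0  1  1  1  2  0  2  3  1  3  0
So g(12) = 0.

0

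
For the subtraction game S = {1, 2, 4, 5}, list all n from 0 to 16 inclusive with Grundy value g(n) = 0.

0, 3, 6, 9, 12, 15

Compute g(0), g(1), … for moves {1, 2, 4, 5}:
k:     0  1  2  3  4  5  6  7  8  9 10 11 12 13 14 15 16
g(k):  0  1  2  0  1  2  0  1  2  0  1  2  0  1  2  0  1
The P-positions (g = 0) in 0..16 are 0, 3, 6, 9, 12, 15.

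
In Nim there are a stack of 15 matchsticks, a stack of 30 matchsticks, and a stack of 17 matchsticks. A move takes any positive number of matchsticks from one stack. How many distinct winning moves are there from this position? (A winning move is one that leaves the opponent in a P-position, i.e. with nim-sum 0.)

Write each in binary and XOR column by column:
  01111  (15)
  11110  (30)
  10001  (17)
  -----
  00000  (0)
The nim-sum is already 0, so every move leaves a nonzero nim-sum — there are no winning moves.

0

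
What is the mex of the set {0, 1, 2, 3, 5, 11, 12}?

The values 0, 1, 2, 3 are all present; 4 is the first non-negative integer missing from the set.

4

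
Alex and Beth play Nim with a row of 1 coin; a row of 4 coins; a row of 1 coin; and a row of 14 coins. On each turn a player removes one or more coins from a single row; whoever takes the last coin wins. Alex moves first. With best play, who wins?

Alex wins

Compute the nim-sum pairwise:
1 XOR 4 = 5
5 XOR 1 = 4
4 XOR 14 = 10
The nim-sum is 10 ≠ 0, so this is an N-position: the player to move can win; Alex has a winning move.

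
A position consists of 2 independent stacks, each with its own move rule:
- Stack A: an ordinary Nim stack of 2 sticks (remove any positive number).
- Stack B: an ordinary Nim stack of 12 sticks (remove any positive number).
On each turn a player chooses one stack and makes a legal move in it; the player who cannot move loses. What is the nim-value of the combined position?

14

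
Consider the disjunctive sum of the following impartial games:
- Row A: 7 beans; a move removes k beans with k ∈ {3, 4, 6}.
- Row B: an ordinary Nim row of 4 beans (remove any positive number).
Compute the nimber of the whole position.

6

For row A, compute g(0), g(1), … with moves {3, 4, 6}:
k:     0  1  2  3  4  5  6  7
g(k):  0  0  0  1  1  1  2  2
So g(7) = 2.
Row B is a plain Nim row of size 4, so its Grundy value is 4.
The value of a disjunctive sum is the nim-sum of the parts.
Combined value = 2 ⊕ 4 = 6.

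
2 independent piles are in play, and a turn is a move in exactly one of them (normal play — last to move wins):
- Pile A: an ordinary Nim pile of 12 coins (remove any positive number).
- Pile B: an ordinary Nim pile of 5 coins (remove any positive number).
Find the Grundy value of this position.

Pile A is a plain Nim pile of size 12, so its Grundy value is 12.
Pile B is a plain Nim pile of size 5, so its Grundy value is 5.
By the Sprague-Grundy theorem, the Grundy value of a sum of independent games is the XOR of the component values.
Combined value = 12 ⊕ 5 = 9.

9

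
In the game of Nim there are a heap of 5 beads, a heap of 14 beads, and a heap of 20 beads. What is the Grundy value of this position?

31

Compute the nim-sum pairwise:
5 ⊕ 14 = 11
11 ⊕ 20 = 31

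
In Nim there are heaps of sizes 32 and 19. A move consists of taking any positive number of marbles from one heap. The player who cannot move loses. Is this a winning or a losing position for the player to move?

Compute the nim-sum pairwise:
32 ^ 19 = 51
The nim-sum is 51 ≠ 0, so this is an N-position: the player to move can win.

Winning position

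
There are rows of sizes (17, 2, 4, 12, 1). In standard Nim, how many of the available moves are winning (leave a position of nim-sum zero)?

Bitwise XOR of the heap sizes:
  10001  (17)
  00010  (2)
  00100  (4)
  01100  (12)
  00001  (1)
  -----
  11010  (26)
The overall nim-sum is X = 26. A row of size p has a winning move iff p XOR X < p (reduce it to p XOR X).
  17: 17 XOR 26 = 11 < 17 — winning move (to 11).
  2: 2 XOR 26 = 24 ≥ 2 — no move.
  4: 4 XOR 26 = 30 ≥ 4 — no move.
  12: 12 XOR 26 = 22 ≥ 12 — no move.
  1: 1 XOR 26 = 27 ≥ 1 — no move.
That gives 1 winning move.

1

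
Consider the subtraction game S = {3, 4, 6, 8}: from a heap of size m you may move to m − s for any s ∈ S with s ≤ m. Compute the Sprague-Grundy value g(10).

Grundy values for subtraction set {3, 4, 6, 8}:
g(0) = mex{} = 0
g(1) = mex{} = 0
g(2) = mex{} = 0
g(3) = mex{0} = 1
g(4) = mex{0} = 1
g(5) = mex{0} = 1
g(6) = mex{0,1} = 2
g(7) = mex{0,1} = 2
g(8) = mex{0,1} = 2
g(9) = mex{0,1,2} = 3
g(10) = mex{0,1,2} = 3
So g(10) = 3.

3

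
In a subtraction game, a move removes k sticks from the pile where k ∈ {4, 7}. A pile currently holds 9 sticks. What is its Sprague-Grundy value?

2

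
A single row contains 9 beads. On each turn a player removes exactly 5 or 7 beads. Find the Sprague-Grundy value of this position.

Compute g(0), g(1), … for moves {5, 7}:
g(0) = mex{} = 0
g(1) = mex{} = 0
g(2) = mex{} = 0
g(3) = mex{} = 0
g(4) = mex{} = 0
g(5) = mex{0} = 1
g(6) = mex{0} = 1
g(7) = mex{0} = 1
g(8) = mex{0} = 1
g(9) = mex{0} = 1
So g(9) = 1.

1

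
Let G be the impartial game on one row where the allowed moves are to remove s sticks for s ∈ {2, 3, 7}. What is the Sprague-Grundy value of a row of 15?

0

Build the Grundy sequence with g(k) = mex{g(k−s) : s ∈ {2, 3, 7}, s ≤ k}:
k:     0  1  2  3  4  5  6  7  8  9 10 11 12 13 14 15
g(k):  0  0  1  1  2  0  0  1  1  2  0  0  1  1  2  0
So g(15) = 0.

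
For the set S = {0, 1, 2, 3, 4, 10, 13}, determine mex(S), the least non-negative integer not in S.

5

The values 0, 1, 2, 3, 4 are all present; 5 is the first non-negative integer missing from the set.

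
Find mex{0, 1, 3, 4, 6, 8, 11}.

The values 0, 1 are all present; 2 is the first non-negative integer missing from the set.

2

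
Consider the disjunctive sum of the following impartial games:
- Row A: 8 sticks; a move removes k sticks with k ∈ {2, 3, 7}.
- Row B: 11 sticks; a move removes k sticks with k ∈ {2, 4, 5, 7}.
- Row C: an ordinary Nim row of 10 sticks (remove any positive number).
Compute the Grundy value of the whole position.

For row A, compute g(0), g(1), … with moves {2, 3, 7}:
g(0) = mex{} = 0
g(1) = mex{} = 0
g(2) = mex{0} = 1
g(3) = mex{0} = 1
g(4) = mex{0,1} = 2
g(5) = mex{1} = 0
g(6) = mex{1,2} = 0
g(7) = mex{0,2} = 1
g(8) = mex{0} = 1
So g(8) = 1.
For row B, compute g(0), g(1), … with moves {2, 4, 5, 7}:
g(0) = mex{} = 0
g(1) = mex{} = 0
g(2) = mex{0} = 1
g(3) = mex{0} = 1
g(4) = mex{0,1} = 2
g(5) = mex{0,1} = 2
g(6) = mex{0,1,2} = 3
g(7) = mex{0,1,2} = 3
g(8) = mex{0,1,2,3} = 4
g(9) = mex{1,2,3} = 0
g(10) = mex{1,2,3,4} = 0
g(11) = mex{0,2,3} = 1
So g(11) = 1.
Row C is a plain Nim row of size 10, so its Grundy value is 10.
The value of a disjunctive sum is the nim-sum of the parts.
Combined value = 1 XOR 1 XOR 10 = 10.

10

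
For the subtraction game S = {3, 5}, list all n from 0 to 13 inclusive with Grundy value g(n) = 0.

0, 1, 2, 8, 9, 10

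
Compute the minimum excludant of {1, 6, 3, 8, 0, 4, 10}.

The values 0, 1 are all present; 2 is the first non-negative integer missing from the set.

2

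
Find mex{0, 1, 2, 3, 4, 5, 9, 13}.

6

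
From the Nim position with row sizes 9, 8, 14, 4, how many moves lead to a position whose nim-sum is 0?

3

Compute the nim-sum pairwise:
9 ⊕ 8 = 1
1 ⊕ 14 = 15
15 ⊕ 4 = 11
The overall nim-sum is X = 11. A row of size p has a winning move iff p XOR X < p (reduce it to p XOR X).
  9: 9 XOR 11 = 2 < 9 — winning move (to 2).
  8: 8 XOR 11 = 3 < 8 — winning move (to 3).
  14: 14 XOR 11 = 5 < 14 — winning move (to 5).
  4: 4 XOR 11 = 15 ≥ 4 — no move.
That gives 3 winning moves.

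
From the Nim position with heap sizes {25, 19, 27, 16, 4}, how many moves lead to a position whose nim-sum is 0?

1

Write each in binary and XOR column by column:
  11001  (25)
  10011  (19)
  11011  (27)
  10000  (16)
  00100  (4)
  -----
  00101  (5)
The overall nim-sum is X = 5. A heap of size p has a winning move iff p XOR X < p (reduce it to p XOR X).
  25: 25 XOR 5 = 28 ≥ 25 — no move.
  19: 19 XOR 5 = 22 ≥ 19 — no move.
  27: 27 XOR 5 = 30 ≥ 27 — no move.
  16: 16 XOR 5 = 21 ≥ 16 — no move.
  4: 4 XOR 5 = 1 < 4 — winning move (to 1).
That gives 1 winning move.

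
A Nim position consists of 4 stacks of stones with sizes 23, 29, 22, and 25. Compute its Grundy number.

Nim-sum: 23 XOR 29 XOR 22 XOR 25 = 5.

5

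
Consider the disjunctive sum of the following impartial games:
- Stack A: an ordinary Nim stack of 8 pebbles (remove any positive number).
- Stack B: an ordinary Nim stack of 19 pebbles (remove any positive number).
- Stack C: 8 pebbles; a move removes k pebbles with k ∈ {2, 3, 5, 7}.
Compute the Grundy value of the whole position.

31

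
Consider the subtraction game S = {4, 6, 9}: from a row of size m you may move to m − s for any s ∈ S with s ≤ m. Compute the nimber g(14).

0

Grundy values for subtraction set {4, 6, 9}:
k:     0  1  2  3  4  5  6  7  8  9 10 11 12 13 14
g(k):  0  0  0  0  1  1  1  1  2  2  2  2  3  0  0
So g(14) = 0.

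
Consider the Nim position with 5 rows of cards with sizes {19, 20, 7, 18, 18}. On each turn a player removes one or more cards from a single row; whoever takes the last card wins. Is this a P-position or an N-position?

P-position

Nim-sum: 19 ^ 20 ^ 7 ^ 18 ^ 18 = 0.
The nim-sum is 0, so this is a P-position: the player to move is in a losing position under optimal play.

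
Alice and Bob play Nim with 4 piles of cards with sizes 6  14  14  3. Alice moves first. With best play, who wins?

Alice wins

Compute the nim-sum pairwise:
6 ⊕ 14 = 8
8 ⊕ 14 = 6
6 ⊕ 3 = 5
The nim-sum is 5 ≠ 0, so this is an N-position: the player to move can win; Alice has a winning move.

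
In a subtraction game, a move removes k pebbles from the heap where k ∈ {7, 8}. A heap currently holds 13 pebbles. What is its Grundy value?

Compute g(0), g(1), … for moves {7, 8}:
g(0) = mex{} = 0
g(1) = mex{} = 0
g(2) = mex{} = 0
g(3) = mex{} = 0
g(4) = mex{} = 0
g(5) = mex{} = 0
g(6) = mex{} = 0
g(7) = mex{0} = 1
g(8) = mex{0} = 1
g(9) = mex{0} = 1
g(10) = mex{0} = 1
g(11) = mex{0} = 1
g(12) = mex{0} = 1
g(13) = mex{0} = 1
So g(13) = 1.

1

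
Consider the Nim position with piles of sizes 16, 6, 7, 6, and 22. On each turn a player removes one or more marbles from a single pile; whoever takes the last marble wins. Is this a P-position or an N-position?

N-position

Compute the nim-sum pairwise:
16 ⊕ 6 = 22
22 ⊕ 7 = 17
17 ⊕ 6 = 23
23 ⊕ 22 = 1
The nim-sum is 1 ≠ 0, so this is an N-position: the player to move can win.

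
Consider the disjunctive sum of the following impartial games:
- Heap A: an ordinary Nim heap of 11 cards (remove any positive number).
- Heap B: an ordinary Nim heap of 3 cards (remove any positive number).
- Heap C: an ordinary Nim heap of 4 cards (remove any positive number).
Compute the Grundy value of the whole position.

Heap A is a plain Nim heap of size 11, so its Grundy value is 11.
Heap B is a plain Nim heap of size 3, so its Grundy value is 3.
Heap C is a plain Nim heap of size 4, so its Grundy value is 4.
By the Sprague-Grundy theorem, the Grundy value of a sum of independent games is the XOR of the component values.
Combined value = 11 ⊕ 3 ⊕ 4 = 12.

12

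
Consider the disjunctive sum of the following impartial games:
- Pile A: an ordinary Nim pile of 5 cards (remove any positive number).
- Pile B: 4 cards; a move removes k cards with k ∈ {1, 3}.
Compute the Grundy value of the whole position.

5

Pile A is a plain Nim pile of size 5, so its Grundy value is 5.
Grundy values for pile B (subtraction set {1, 3}):
g(0) = mex{} = 0
g(1) = mex{0} = 1
g(2) = mex{1} = 0
g(3) = mex{0} = 1
g(4) = mex{1} = 0
So g(4) = 0.
The value of a disjunctive sum is the nim-sum of the parts.
Combined value = 5 ⊕ 0 = 5.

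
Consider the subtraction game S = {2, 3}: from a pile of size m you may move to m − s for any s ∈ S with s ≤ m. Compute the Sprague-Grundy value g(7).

Build the Grundy sequence with g(k) = mex{g(k−s) : s ∈ {2, 3}, s ≤ k}:
g(0) = mex{} = 0
g(1) = mex{} = 0
g(2) = mex{0} = 1
g(3) = mex{0} = 1
g(4) = mex{0,1} = 2
g(5) = mex{1} = 0
g(6) = mex{1,2} = 0
g(7) = mex{0,2} = 1
So g(7) = 1.

1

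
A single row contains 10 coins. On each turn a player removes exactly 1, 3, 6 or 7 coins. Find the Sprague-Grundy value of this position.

2

Build the Grundy sequence with g(k) = mex{g(k−s) : s ∈ {1, 3, 6, 7}, s ≤ k}:
g(0) = mex{} = 0
g(1) = mex{0} = 1
g(2) = mex{1} = 0
g(3) = mex{0} = 1
g(4) = mex{1} = 0
g(5) = mex{0} = 1
g(6) = mex{0,1} = 2
g(7) = mex{0,1,2} = 3
g(8) = mex{0,1,3} = 2
g(9) = mex{0,1,2} = 3
g(10) = mex{0,1,3} = 2
So g(10) = 2.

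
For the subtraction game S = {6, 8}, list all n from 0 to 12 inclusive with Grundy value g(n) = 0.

0, 1, 2, 3, 4, 5

Compute g(0), g(1), … for moves {6, 8}:
k:     0  1  2  3  4  5  6  7  8  9 10 11 12
g(k):  0  0  0  0  0  0  1  1  1  1  1  1  2
The P-positions (g = 0) in 0..12 are 0, 1, 2, 3, 4, 5.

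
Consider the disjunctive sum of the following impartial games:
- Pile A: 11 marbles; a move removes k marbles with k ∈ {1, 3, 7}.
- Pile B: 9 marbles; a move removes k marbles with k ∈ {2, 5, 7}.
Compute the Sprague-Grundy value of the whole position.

3

Build the Grundy sequence for pile A with g(k) = mex{g(k−s) : s ∈ {1, 3, 7}, s ≤ k}:
k:     0  1  2  3  4  5  6  7  8  9 10 11
g(k):  0  1  0  1  0  1  0  1  0  1  0  1
So g(11) = 1.
Build the Grundy sequence for pile B with g(k) = mex{g(k−s) : s ∈ {2, 5, 7}, s ≤ k}:
g(0) = mex{} = 0
g(1) = mex{} = 0
g(2) = mex{0} = 1
g(3) = mex{0} = 1
g(4) = mex{1} = 0
g(5) = mex{0,1} = 2
g(6) = mex{0} = 1
g(7) = mex{0,1,2} = 3
g(8) = mex{0,1} = 2
g(9) = mex{0,1,3} = 2
So g(9) = 2.
The value of a disjunctive sum is the nim-sum of the parts.
Combined value = 1 ⊕ 2 = 3.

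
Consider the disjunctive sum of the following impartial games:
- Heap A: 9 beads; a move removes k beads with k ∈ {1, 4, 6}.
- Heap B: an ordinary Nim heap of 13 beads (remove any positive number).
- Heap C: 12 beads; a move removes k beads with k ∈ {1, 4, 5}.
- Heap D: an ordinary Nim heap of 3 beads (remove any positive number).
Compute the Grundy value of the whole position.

For heap A, compute g(0), g(1), … with moves {1, 4, 6}:
g(0) = mex{} = 0
g(1) = mex{0} = 1
g(2) = mex{1} = 0
g(3) = mex{0} = 1
g(4) = mex{0,1} = 2
g(5) = mex{1,2} = 0
g(6) = mex{0} = 1
g(7) = mex{1} = 0
g(8) = mex{0,2} = 1
g(9) = mex{0,1} = 2
So g(9) = 2.
Heap B is a plain Nim heap of size 13, so its Grundy value is 13.
Grundy values for heap C (subtraction set {1, 4, 5}):
g(0) = mex{} = 0
g(1) = mex{0} = 1
g(2) = mex{1} = 0
g(3) = mex{0} = 1
g(4) = mex{0,1} = 2
g(5) = mex{0,1,2} = 3
g(6) = mex{0,1,3} = 2
g(7) = mex{0,1,2} = 3
g(8) = mex{1,2,3} = 0
g(9) = mex{0,2,3} = 1
g(10) = mex{1,2,3} = 0
g(11) = mex{0,2,3} = 1
g(12) = mex{0,1,3} = 2
So g(12) = 2.
Heap D is a plain Nim heap of size 3, so its Grundy value is 3.
The value of a disjunctive sum is the nim-sum of the parts.
Combined value = 2 ⊕ 13 ⊕ 2 ⊕ 3 = 14.

14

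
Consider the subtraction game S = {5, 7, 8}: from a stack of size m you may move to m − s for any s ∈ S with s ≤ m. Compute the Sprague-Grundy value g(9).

Compute g(0), g(1), … for moves {5, 7, 8}:
g(0) = mex{} = 0
g(1) = mex{} = 0
g(2) = mex{} = 0
g(3) = mex{} = 0
g(4) = mex{} = 0
g(5) = mex{0} = 1
g(6) = mex{0} = 1
g(7) = mex{0} = 1
g(8) = mex{0} = 1
g(9) = mex{0} = 1
So g(9) = 1.

1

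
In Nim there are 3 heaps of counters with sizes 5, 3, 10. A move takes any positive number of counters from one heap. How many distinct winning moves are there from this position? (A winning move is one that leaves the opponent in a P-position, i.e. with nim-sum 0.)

Compute the nim-sum pairwise:
5 XOR 3 = 6
6 XOR 10 = 12
The overall nim-sum is X = 12. A heap of size p has a winning move iff p XOR X < p (reduce it to p XOR X).
  5: 5 XOR 12 = 9 ≥ 5 — no move.
  3: 3 XOR 12 = 15 ≥ 3 — no move.
  10: 10 XOR 12 = 6 < 10 — winning move (to 6).
That gives 1 winning move.

1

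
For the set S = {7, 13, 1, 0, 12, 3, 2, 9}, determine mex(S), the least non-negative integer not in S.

The values 0, 1, 2, 3 are all present; 4 is the first non-negative integer missing from the set.

4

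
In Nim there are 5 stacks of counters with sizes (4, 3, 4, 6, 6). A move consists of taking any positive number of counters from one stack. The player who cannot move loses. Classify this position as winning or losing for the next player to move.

Winning position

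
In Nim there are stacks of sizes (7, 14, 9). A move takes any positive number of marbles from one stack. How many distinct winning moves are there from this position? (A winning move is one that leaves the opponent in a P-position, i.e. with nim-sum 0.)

Nim-sum: 7 XOR 14 XOR 9 = 0.
The nim-sum is already 0, so every move leaves a nonzero nim-sum — there are no winning moves.

0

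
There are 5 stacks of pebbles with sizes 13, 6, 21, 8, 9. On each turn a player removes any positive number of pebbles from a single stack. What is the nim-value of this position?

31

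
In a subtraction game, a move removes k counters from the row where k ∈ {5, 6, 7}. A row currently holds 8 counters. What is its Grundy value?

1

Grundy values for subtraction set {5, 6, 7}:
k:     0  1  2  3  4  5  6  7  8
g(k):  0  0  0  0  0  1  1  1  1
So g(8) = 1.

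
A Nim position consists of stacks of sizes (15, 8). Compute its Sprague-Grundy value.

7

Nim-sum: 15 ⊕ 8 = 7.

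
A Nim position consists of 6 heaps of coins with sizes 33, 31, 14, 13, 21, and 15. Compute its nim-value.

39

Compute the nim-sum pairwise:
33 ⊕ 31 = 62
62 ⊕ 14 = 48
48 ⊕ 13 = 61
61 ⊕ 21 = 40
40 ⊕ 15 = 39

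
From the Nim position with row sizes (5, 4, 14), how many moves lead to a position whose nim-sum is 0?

1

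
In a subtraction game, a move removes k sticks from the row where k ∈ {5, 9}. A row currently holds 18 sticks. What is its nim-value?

0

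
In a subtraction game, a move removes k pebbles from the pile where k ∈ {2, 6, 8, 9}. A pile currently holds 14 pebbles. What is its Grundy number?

3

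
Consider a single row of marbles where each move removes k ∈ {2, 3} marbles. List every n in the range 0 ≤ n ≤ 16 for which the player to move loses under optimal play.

0, 1, 5, 6, 10, 11, 15, 16

Build the Grundy sequence with g(k) = mex{g(k−s) : s ∈ {2, 3}, s ≤ k}:
k:     0  1  2  3  4  5  6  7  8  9 10 11 12 13 14 15 16
g(k):  0  0  1  1  2  0  0  1  1  2  0  0  1  1  2  0  0
The P-positions (g = 0) in 0..16 are 0, 1, 5, 6, 10, 11, 15, 16.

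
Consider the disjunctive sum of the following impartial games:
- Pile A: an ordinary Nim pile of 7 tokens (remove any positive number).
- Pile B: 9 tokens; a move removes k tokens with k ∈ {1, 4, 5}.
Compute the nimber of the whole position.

6

Pile A is a plain Nim pile of size 7, so its Grundy value is 7.
Build the Grundy sequence for pile B with g(k) = mex{g(k−s) : s ∈ {1, 4, 5}, s ≤ k}:
k:     0  1  2  3  4  5  6  7  8  9
g(k):  0  1  0  1  2  3  2  3  0  1
So g(9) = 1.
By the Sprague-Grundy theorem, the Grundy value of a sum of independent games is the XOR of the component values.
Combined value = 7 ⊕ 1 = 6.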